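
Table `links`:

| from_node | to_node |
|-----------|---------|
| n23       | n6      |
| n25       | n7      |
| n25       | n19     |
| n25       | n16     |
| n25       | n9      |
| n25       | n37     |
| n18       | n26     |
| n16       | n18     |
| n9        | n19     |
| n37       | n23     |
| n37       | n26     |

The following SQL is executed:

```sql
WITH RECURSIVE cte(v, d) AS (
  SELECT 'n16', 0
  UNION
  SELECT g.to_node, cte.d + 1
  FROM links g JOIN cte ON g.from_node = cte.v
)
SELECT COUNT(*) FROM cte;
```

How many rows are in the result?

3

Base: (n16, d=0).
Iteration 1: edges from {n16} -> (n18, d=1).
Iteration 2: edges from {n18} -> (n26, d=2).
Iteration 3: no outgoing edges from {n26}; recursion stops.
Total rows emitted: 3.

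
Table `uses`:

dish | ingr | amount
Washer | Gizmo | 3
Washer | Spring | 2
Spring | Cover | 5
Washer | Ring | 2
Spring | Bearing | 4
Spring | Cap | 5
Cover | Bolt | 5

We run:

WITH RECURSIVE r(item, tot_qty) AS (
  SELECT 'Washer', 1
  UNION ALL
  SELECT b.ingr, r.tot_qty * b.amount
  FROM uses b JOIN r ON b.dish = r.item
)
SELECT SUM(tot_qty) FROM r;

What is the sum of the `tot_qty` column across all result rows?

86

Base: (Washer, tot_qty=1).
Iteration 1: components of {Washer} -> Gizmo = 1*3 = 3, Ring = 1*2 = 2, Spring = 1*2 = 2.
Iteration 2: components of {Gizmo,Ring,Spring} -> Bearing = 2*4 = 8, Cap = 2*5 = 10, Cover = 2*5 = 10.
Iteration 3: components of {Bearing,Cap,Cover} -> Bolt = 10*5 = 50.
Iteration 4: no further components; recursion stops.
SUM(tot_qty) = 1 + 3 + 2 + 2 + 10 + 8 + 10 + 50 = 86.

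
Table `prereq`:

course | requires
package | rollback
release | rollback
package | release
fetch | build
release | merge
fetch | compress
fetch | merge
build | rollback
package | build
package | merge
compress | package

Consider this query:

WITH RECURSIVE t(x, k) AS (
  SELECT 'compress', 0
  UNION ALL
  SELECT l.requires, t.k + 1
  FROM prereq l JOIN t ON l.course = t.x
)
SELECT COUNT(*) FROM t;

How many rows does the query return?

Base: (compress, k=0).
Iteration 1: edges from {compress} -> (package, k=1).
Iteration 2: edges from {package} -> (build, k=2), (merge, k=2), (release, k=2), (rollback, k=2).
Iteration 3: edges from {build,merge,release,rollback} -> (merge, k=3), (rollback, k=3) x2. [UNION ALL keeps all 3 new rows, including repeats]
Iteration 4: no outgoing edges from {merge,rollback}; recursion stops.
Total rows emitted: 9.

9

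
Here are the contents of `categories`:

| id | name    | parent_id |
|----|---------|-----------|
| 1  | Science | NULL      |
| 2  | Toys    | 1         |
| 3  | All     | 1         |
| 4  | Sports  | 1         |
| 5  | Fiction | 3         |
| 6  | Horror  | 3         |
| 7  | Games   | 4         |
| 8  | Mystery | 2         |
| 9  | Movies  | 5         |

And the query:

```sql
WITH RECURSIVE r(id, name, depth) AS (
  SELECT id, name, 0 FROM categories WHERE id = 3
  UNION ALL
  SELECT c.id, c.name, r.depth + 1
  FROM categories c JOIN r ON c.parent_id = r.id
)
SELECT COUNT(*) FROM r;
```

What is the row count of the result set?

Base: id=3 (All) at depth 0.
Iteration 1: rows with parent_id in {3} -> Fiction (id 5, depth 1), Horror (id 6, depth 1).
Iteration 2: rows with parent_id in {5,6} -> Movies (id 9, depth 2).
Iteration 3: no rows with parent_id in {9}; recursion stops.
Total rows emitted: 4.

4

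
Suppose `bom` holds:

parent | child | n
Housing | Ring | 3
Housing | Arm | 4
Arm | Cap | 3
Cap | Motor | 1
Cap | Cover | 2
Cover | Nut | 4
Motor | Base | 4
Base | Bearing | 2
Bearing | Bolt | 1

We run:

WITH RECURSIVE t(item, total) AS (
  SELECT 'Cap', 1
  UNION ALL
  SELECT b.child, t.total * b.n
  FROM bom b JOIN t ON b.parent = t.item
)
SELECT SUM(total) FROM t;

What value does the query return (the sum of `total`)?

32

Base: (Cap, total=1).
Iteration 1: components of {Cap} -> Cover = 1*2 = 2, Motor = 1*1 = 1.
Iteration 2: components of {Cover,Motor} -> Base = 1*4 = 4, Nut = 2*4 = 8.
Iteration 3: components of {Base,Nut} -> Bearing = 4*2 = 8.
Iteration 4: components of {Bearing} -> Bolt = 8*1 = 8.
Iteration 5: no further components; recursion stops.
SUM(total) = 1 + 1 + 2 + 4 + 8 + 8 + 8 = 32.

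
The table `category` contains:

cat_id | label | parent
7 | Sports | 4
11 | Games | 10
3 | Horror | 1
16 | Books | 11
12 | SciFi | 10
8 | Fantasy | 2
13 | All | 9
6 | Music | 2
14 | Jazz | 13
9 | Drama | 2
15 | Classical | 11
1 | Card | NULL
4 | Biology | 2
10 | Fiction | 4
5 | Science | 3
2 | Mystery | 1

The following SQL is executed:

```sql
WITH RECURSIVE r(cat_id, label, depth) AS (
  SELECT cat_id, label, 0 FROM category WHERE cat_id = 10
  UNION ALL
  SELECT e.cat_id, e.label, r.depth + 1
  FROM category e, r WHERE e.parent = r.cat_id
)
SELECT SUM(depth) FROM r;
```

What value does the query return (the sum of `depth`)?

Base: cat_id=10 (Fiction) at depth 0.
Iteration 1: rows with parent in {10} -> Games (id 11, depth 1), SciFi (id 12, depth 1).
Iteration 2: rows with parent in {11,12} -> Classical (id 15, depth 2), Books (id 16, depth 2).
Iteration 3: no rows with parent in {15,16}; recursion stops.
SUM(depth) = 0 + 1 + 1 + 2 + 2 = 6.

6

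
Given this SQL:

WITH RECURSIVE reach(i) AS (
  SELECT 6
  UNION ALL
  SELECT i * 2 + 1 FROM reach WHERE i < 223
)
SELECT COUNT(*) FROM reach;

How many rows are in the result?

6

Base: i=6.
Iteration 1: 6 < 223 holds -> i = 6 * 2 + 1 = 13.
Iteration 2: 13 < 223 holds -> i = 13 * 2 + 1 = 27.
Iteration 3: 27 < 223 holds -> i = 27 * 2 + 1 = 55.
Iteration 4: 55 < 223 holds -> i = 55 * 2 + 1 = 111.
Iteration 5: 111 < 223 holds -> i = 111 * 2 + 1 = 223.
Iteration 6: 223 < 223 fails; recursion stops.
Total rows emitted: 6.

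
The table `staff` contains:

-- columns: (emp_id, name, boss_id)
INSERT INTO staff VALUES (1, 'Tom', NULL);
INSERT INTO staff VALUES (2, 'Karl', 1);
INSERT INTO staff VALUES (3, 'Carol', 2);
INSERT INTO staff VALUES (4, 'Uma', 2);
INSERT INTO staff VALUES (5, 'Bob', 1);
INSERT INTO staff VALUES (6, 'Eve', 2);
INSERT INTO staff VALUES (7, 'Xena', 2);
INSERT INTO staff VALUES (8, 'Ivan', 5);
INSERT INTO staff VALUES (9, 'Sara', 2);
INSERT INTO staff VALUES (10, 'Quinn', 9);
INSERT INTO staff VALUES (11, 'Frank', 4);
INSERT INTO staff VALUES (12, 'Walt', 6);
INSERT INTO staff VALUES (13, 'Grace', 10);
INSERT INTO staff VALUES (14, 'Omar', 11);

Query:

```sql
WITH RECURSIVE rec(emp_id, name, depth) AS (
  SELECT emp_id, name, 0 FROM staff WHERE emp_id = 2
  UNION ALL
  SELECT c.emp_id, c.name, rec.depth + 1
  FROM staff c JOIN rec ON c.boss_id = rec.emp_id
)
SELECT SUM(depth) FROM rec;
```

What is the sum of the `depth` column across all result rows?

Base: emp_id=2 (Karl) at depth 0.
Iteration 1: rows with boss_id in {2} -> Carol (id 3, depth 1), Uma (id 4, depth 1), Eve (id 6, depth 1), Xena (id 7, depth 1), Sara (id 9, depth 1).
Iteration 2: rows with boss_id in {3,4,6,7,9} -> Quinn (id 10, depth 2), Frank (id 11, depth 2), Walt (id 12, depth 2).
Iteration 3: rows with boss_id in {10,11,12} -> Grace (id 13, depth 3), Omar (id 14, depth 3).
Iteration 4: no rows with boss_id in {13,14}; recursion stops.
SUM(depth) = 0 + 1 + 1 + 1 + 1 + 1 + 2 + 2 + 2 + 3 + 3 = 17.

17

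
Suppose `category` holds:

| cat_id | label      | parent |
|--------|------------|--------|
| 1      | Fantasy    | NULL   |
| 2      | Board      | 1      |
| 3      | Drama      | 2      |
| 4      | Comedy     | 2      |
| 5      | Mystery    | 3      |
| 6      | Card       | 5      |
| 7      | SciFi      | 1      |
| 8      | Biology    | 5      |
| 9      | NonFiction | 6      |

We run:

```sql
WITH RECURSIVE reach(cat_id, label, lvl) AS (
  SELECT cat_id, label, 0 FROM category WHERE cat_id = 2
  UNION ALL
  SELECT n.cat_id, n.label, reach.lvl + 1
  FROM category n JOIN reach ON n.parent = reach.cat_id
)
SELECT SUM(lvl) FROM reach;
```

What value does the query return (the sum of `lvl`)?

Base: cat_id=2 (Board) at lvl 0.
Iteration 1: rows with parent in {2} -> Drama (id 3, lvl 1), Comedy (id 4, lvl 1).
Iteration 2: rows with parent in {3,4} -> Mystery (id 5, lvl 2).
Iteration 3: rows with parent in {5} -> Card (id 6, lvl 3), Biology (id 8, lvl 3).
Iteration 4: rows with parent in {6,8} -> NonFiction (id 9, lvl 4).
Iteration 5: no rows with parent in {9}; recursion stops.
SUM(lvl) = 0 + 1 + 1 + 2 + 3 + 3 + 4 = 14.

14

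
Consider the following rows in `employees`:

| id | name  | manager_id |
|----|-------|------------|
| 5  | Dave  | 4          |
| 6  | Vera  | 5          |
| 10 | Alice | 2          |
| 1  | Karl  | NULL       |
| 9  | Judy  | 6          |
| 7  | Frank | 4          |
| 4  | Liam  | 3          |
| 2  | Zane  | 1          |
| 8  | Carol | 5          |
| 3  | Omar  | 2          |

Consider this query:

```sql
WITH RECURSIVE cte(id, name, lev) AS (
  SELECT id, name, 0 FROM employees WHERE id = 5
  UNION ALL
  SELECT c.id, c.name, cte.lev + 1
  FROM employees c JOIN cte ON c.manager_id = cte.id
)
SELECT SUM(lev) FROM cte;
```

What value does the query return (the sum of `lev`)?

4

Base: id=5 (Dave) at lev 0.
Iteration 1: rows with manager_id in {5} -> Vera (id 6, lev 1), Carol (id 8, lev 1).
Iteration 2: rows with manager_id in {6,8} -> Judy (id 9, lev 2).
Iteration 3: no rows with manager_id in {9}; recursion stops.
SUM(lev) = 0 + 1 + 1 + 2 = 4.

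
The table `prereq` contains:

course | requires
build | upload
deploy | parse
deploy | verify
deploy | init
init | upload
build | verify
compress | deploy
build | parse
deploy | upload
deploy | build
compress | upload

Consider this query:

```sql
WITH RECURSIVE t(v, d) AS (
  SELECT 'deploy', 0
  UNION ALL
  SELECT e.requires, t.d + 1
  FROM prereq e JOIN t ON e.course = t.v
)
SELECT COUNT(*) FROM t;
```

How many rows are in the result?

Base: (deploy, d=0).
Iteration 1: edges from {deploy} -> (build, d=1), (init, d=1), (parse, d=1), (upload, d=1), (verify, d=1).
Iteration 2: edges from {build,init,parse,upload,verify} -> (parse, d=2), (upload, d=2) x2, (verify, d=2). [UNION ALL keeps all 4 new rows, including repeats]
Iteration 3: no outgoing edges from {parse,upload,verify}; recursion stops.
Total rows emitted: 10.

10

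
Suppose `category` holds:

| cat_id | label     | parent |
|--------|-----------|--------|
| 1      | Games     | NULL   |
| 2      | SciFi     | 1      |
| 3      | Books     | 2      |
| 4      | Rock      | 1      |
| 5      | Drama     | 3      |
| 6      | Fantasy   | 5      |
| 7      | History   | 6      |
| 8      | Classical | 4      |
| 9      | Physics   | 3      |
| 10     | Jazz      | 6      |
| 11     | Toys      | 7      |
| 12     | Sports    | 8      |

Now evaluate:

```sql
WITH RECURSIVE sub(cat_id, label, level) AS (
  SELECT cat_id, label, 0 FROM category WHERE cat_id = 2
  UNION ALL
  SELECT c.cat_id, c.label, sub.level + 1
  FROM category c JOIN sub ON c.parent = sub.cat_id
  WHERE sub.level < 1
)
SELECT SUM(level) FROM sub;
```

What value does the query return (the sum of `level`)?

1

Base: cat_id=2 (SciFi) at level 0.
Iteration 1: rows with parent in {2} -> Books (id 3, level 1).
Iteration 2: level < 1 fails for all current rows; recursion stops.
SUM(level) = 0 + 1 = 1.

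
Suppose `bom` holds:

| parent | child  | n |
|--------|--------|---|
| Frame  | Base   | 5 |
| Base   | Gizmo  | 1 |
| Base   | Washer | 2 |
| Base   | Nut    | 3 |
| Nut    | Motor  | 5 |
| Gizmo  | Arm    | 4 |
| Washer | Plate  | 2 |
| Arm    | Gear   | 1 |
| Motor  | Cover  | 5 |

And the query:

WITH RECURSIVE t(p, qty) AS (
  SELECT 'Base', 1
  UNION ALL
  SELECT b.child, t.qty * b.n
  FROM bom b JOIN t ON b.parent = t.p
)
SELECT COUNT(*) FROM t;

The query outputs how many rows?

Base: (Base, qty=1).
Iteration 1: components of {Base} -> Gizmo = 1*1 = 1, Nut = 1*3 = 3, Washer = 1*2 = 2.
Iteration 2: components of {Gizmo,Nut,Washer} -> Arm = 1*4 = 4, Motor = 3*5 = 15, Plate = 2*2 = 4.
Iteration 3: components of {Arm,Motor,Plate} -> Cover = 15*5 = 75, Gear = 4*1 = 4.
Iteration 4: no further components; recursion stops.
Total rows emitted: 9.

9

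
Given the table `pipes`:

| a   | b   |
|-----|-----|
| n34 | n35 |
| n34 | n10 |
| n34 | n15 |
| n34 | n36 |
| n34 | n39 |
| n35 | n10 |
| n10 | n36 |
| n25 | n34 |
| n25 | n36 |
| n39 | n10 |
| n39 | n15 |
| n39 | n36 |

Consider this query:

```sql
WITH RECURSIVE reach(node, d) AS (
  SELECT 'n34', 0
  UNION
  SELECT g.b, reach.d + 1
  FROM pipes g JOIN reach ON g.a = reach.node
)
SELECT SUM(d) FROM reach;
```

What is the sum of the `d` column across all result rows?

14

Base: (n34, d=0).
Iteration 1: edges from {n34} -> (n10, d=1), (n15, d=1), (n35, d=1), (n36, d=1), (n39, d=1).
Iteration 2: edges from {n10,n15,n35,n36,n39} -> (n10, d=2), (n15, d=2), (n36, d=2). [UNION drops 2 duplicate row(s)]
Iteration 3: edges from {n10,n15,n36} -> (n36, d=3).
Iteration 4: no outgoing edges from {n36}; recursion stops.
SUM(d) = 0 + 1 + 1 + 1 + 1 + 1 + 2 + 2 + 2 + 3 = 14.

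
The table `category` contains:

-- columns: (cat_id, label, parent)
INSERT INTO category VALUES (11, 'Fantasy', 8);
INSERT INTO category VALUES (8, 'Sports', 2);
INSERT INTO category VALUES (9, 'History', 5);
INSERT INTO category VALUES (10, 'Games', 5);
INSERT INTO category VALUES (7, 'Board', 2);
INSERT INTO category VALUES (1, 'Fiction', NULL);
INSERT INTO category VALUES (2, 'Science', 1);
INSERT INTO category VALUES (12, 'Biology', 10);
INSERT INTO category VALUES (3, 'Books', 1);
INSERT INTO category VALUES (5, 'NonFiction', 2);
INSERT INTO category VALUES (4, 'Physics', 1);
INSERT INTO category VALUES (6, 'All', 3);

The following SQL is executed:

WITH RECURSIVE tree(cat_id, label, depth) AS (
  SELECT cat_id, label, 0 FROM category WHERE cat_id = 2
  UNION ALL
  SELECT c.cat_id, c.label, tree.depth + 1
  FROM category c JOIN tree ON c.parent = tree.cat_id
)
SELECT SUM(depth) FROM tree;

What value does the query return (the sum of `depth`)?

Base: cat_id=2 (Science) at depth 0.
Iteration 1: rows with parent in {2} -> NonFiction (id 5, depth 1), Board (id 7, depth 1), Sports (id 8, depth 1).
Iteration 2: rows with parent in {5,7,8} -> History (id 9, depth 2), Games (id 10, depth 2), Fantasy (id 11, depth 2).
Iteration 3: rows with parent in {9,10,11} -> Biology (id 12, depth 3).
Iteration 4: no rows with parent in {12}; recursion stops.
SUM(depth) = 0 + 1 + 1 + 1 + 2 + 2 + 2 + 3 = 12.

12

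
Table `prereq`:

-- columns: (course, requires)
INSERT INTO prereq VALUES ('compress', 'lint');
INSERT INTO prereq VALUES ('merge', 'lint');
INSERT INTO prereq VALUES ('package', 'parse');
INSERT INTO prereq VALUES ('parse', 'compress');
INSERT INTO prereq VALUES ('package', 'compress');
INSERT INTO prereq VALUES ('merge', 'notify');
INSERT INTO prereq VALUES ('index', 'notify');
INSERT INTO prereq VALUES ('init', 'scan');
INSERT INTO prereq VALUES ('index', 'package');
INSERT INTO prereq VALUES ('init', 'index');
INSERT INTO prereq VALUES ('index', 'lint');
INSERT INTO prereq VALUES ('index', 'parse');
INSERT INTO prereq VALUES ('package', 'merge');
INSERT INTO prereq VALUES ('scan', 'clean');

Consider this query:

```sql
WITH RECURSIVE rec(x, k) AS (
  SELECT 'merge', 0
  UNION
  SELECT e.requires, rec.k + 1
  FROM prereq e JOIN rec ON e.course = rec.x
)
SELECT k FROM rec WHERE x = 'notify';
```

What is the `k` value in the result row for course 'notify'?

1

Base: (merge, k=0).
Iteration 1: edges from {merge} -> (lint, k=1), (notify, k=1).
Iteration 2: no outgoing edges from {lint,notify}; recursion stops.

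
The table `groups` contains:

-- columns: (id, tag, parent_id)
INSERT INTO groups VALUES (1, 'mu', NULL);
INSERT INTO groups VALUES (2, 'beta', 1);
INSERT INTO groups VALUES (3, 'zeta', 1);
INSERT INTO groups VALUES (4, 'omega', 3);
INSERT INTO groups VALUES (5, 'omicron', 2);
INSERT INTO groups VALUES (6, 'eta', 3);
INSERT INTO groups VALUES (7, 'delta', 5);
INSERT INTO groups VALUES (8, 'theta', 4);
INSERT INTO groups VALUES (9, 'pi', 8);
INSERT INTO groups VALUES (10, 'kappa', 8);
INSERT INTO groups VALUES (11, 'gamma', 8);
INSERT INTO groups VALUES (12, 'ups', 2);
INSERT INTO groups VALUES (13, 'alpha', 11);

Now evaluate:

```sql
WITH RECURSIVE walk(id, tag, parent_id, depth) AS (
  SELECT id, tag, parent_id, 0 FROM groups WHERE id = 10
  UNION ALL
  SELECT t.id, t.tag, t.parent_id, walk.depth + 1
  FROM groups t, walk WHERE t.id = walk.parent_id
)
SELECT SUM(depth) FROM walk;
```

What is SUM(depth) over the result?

Base: id=10 (kappa), parent_id=8, depth 0.
Iteration 1: join on id=8 -> theta (id 8, parent_id=4, depth 1).
Iteration 2: join on id=4 -> omega (id 4, parent_id=3, depth 2).
Iteration 3: join on id=3 -> zeta (id 3, parent_id=1, depth 3).
Iteration 4: join on id=1 -> mu (id 1, parent_id=NULL, depth 4).
Iteration 5: parent_id is NULL; no match; recursion stops.
SUM(depth) = 0 + 1 + 2 + 3 + 4 = 10.

10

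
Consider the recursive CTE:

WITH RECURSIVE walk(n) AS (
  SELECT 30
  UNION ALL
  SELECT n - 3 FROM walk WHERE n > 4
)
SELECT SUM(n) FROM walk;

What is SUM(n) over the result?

165

Base: n=30.
Iteration 1: 30 > 4 holds -> n = 30 - 3 = 27.
Iteration 2: 27 > 4 holds -> n = 27 - 3 = 24.
Iteration 3: 24 > 4 holds -> n = 24 - 3 = 21.
Iteration 4: 21 > 4 holds -> n = 21 - 3 = 18.
Iteration 5: 18 > 4 holds -> n = 18 - 3 = 15.
Iteration 6: 15 > 4 holds -> n = 15 - 3 = 12.
Iteration 7: 12 > 4 holds -> n = 12 - 3 = 9.
Iteration 8: 9 > 4 holds -> n = 9 - 3 = 6.
Iteration 9: 6 > 4 holds -> n = 6 - 3 = 3.
Iteration 10: 3 > 4 fails; recursion stops.
SUM(n) = 30 + 27 + 24 + 21 + 18 + 15 + 12 + 9 + 6 + 3 = 165.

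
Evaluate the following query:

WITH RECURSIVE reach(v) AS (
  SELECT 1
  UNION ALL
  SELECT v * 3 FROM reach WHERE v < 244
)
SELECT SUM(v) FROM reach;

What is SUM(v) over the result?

Base: v=1.
Iteration 1: 1 < 244 holds -> v = 1 * 3 = 3.
Iteration 2: 3 < 244 holds -> v = 3 * 3 = 9.
Iteration 3: 9 < 244 holds -> v = 9 * 3 = 27.
Iteration 4: 27 < 244 holds -> v = 27 * 3 = 81.
Iteration 5: 81 < 244 holds -> v = 81 * 3 = 243.
Iteration 6: 243 < 244 holds -> v = 243 * 3 = 729.
Iteration 7: 729 < 244 fails; recursion stops.
SUM(v) = 1 + 3 + 9 + 27 + 81 + 243 + 729 = 1093.

1093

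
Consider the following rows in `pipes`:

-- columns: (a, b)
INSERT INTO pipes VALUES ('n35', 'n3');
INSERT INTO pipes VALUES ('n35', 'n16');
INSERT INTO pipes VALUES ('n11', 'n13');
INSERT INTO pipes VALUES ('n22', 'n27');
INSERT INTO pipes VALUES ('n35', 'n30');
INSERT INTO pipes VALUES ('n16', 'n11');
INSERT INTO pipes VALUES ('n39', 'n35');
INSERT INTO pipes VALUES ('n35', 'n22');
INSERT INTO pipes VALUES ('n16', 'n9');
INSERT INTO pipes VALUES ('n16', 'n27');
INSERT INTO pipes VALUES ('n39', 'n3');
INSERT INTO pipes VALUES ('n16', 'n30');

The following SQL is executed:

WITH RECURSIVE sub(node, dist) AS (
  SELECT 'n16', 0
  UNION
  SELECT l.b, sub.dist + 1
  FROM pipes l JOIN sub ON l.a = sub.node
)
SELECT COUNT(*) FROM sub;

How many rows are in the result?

6

Base: (n16, dist=0).
Iteration 1: edges from {n16} -> (n11, dist=1), (n27, dist=1), (n30, dist=1), (n9, dist=1).
Iteration 2: edges from {n11,n27,n30,n9} -> (n13, dist=2).
Iteration 3: no outgoing edges from {n13}; recursion stops.
Total rows emitted: 6.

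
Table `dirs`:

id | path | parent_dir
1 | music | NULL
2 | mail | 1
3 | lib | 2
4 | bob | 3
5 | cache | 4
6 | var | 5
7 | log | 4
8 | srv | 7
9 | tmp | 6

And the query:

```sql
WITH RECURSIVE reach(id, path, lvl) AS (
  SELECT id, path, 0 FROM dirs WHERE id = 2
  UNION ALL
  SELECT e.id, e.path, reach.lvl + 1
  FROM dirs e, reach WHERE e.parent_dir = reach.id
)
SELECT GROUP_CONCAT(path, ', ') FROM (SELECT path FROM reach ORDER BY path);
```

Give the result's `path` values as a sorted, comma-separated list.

bob, cache, lib, log, mail, srv, tmp, var

Base: id=2 (mail) at lvl 0.
Iteration 1: rows with parent_dir in {2} -> lib (id 3, lvl 1).
Iteration 2: rows with parent_dir in {3} -> bob (id 4, lvl 2).
Iteration 3: rows with parent_dir in {4} -> cache (id 5, lvl 3), log (id 7, lvl 3).
Iteration 4: rows with parent_dir in {5,7} -> var (id 6, lvl 4), srv (id 8, lvl 4).
Iteration 5: rows with parent_dir in {6,8} -> tmp (id 9, lvl 5).
Iteration 6: no rows with parent_dir in {9}; recursion stops.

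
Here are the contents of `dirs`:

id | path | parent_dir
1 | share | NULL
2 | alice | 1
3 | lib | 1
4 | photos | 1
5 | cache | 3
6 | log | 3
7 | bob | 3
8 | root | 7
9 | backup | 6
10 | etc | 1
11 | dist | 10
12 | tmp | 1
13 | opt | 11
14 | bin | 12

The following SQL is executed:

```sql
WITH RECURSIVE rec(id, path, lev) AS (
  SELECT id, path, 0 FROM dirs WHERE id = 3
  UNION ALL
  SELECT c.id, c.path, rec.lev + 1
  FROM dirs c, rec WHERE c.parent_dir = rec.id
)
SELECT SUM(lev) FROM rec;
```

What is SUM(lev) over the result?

Base: id=3 (lib) at lev 0.
Iteration 1: rows with parent_dir in {3} -> cache (id 5, lev 1), log (id 6, lev 1), bob (id 7, lev 1).
Iteration 2: rows with parent_dir in {5,6,7} -> root (id 8, lev 2), backup (id 9, lev 2).
Iteration 3: no rows with parent_dir in {8,9}; recursion stops.
SUM(lev) = 0 + 1 + 1 + 1 + 2 + 2 = 7.

7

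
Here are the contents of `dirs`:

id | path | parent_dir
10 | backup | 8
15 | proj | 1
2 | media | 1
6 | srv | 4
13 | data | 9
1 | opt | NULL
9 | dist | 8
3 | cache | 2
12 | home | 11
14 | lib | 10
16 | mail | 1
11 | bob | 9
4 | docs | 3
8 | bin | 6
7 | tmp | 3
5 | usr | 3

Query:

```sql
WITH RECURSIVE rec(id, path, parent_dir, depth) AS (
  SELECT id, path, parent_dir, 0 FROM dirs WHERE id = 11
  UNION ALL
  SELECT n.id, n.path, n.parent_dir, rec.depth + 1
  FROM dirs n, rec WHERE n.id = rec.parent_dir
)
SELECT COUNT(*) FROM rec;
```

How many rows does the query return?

Base: id=11 (bob), parent_dir=9, depth 0.
Iteration 1: join on id=9 -> dist (id 9, parent_dir=8, depth 1).
Iteration 2: join on id=8 -> bin (id 8, parent_dir=6, depth 2).
Iteration 3: join on id=6 -> srv (id 6, parent_dir=4, depth 3).
Iteration 4: join on id=4 -> docs (id 4, parent_dir=3, depth 4).
Iteration 5: join on id=3 -> cache (id 3, parent_dir=2, depth 5).
Iteration 6: join on id=2 -> media (id 2, parent_dir=1, depth 6).
Iteration 7: join on id=1 -> opt (id 1, parent_dir=NULL, depth 7).
Iteration 8: parent_dir is NULL; no match; recursion stops.
Total rows emitted: 8.

8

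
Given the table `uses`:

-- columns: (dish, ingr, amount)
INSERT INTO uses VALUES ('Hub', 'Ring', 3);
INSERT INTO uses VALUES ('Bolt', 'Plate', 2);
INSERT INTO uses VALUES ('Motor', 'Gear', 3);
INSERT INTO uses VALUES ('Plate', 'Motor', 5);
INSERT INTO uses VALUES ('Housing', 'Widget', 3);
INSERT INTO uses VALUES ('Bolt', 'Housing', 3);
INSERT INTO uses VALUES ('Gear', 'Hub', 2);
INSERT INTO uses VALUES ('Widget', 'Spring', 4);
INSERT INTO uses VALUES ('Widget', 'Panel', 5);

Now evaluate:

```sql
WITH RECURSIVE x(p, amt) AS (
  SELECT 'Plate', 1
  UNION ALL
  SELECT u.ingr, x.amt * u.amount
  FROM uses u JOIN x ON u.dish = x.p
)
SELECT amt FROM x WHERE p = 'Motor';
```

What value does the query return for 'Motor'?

Base: (Plate, amt=1).
Iteration 1: components of {Plate} -> Motor = 1*5 = 5.
Iteration 2: components of {Motor} -> Gear = 5*3 = 15.
Iteration 3: components of {Gear} -> Hub = 15*2 = 30.
Iteration 4: components of {Hub} -> Ring = 30*3 = 90.
Iteration 5: no further components; recursion stops.

5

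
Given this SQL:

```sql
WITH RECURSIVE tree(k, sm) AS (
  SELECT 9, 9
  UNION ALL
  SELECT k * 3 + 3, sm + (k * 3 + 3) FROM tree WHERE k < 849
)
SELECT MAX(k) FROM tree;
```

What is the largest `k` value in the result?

Base: k=9, sm=9.
Iteration 1: 9 < 849 holds -> k = 9 * 3 + 3 = 30, sm = 9 + 30 = 39.
Iteration 2: 30 < 849 holds -> k = 30 * 3 + 3 = 93, sm = 39 + 93 = 132.
Iteration 3: 93 < 849 holds -> k = 93 * 3 + 3 = 282, sm = 132 + 282 = 414.
Iteration 4: 282 < 849 holds -> k = 282 * 3 + 3 = 849, sm = 414 + 849 = 1263.
Iteration 5: 849 < 849 fails; recursion stops.
k values: 9, 30, 93, 282, 849; the maximum is 849.

849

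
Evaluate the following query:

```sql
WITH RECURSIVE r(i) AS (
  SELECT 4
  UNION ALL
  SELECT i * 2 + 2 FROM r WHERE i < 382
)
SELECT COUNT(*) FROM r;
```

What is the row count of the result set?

Base: i=4.
Iteration 1: 4 < 382 holds -> i = 4 * 2 + 2 = 10.
Iteration 2: 10 < 382 holds -> i = 10 * 2 + 2 = 22.
Iteration 3: 22 < 382 holds -> i = 22 * 2 + 2 = 46.
Iteration 4: 46 < 382 holds -> i = 46 * 2 + 2 = 94.
Iteration 5: 94 < 382 holds -> i = 94 * 2 + 2 = 190.
Iteration 6: 190 < 382 holds -> i = 190 * 2 + 2 = 382.
Iteration 7: 382 < 382 fails; recursion stops.
Total rows emitted: 7.

7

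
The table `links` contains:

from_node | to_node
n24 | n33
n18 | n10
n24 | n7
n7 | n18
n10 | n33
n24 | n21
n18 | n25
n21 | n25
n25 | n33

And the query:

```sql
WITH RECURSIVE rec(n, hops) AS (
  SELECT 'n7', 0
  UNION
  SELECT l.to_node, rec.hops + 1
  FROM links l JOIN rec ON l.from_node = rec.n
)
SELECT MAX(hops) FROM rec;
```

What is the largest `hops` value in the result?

Base: (n7, hops=0).
Iteration 1: edges from {n7} -> (n18, hops=1).
Iteration 2: edges from {n18} -> (n10, hops=2), (n25, hops=2).
Iteration 3: edges from {n10,n25} -> (n33, hops=3). [UNION drops 1 duplicate row(s)]
Iteration 4: no outgoing edges from {n33}; recursion stops.
hops values: 0, 1, 2, 2, 3; the maximum is 3.

3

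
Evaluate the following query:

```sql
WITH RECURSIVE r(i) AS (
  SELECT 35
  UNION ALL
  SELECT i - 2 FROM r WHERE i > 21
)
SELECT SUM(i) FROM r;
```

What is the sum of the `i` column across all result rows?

224

Base: i=35.
Iteration 1: 35 > 21 holds -> i = 35 - 2 = 33.
Iteration 2: 33 > 21 holds -> i = 33 - 2 = 31.
Iteration 3: 31 > 21 holds -> i = 31 - 2 = 29.
Iteration 4: 29 > 21 holds -> i = 29 - 2 = 27.
Iteration 5: 27 > 21 holds -> i = 27 - 2 = 25.
Iteration 6: 25 > 21 holds -> i = 25 - 2 = 23.
Iteration 7: 23 > 21 holds -> i = 23 - 2 = 21.
Iteration 8: 21 > 21 fails; recursion stops.
SUM(i) = 35 + 33 + 31 + 29 + 27 + 25 + 23 + 21 = 224.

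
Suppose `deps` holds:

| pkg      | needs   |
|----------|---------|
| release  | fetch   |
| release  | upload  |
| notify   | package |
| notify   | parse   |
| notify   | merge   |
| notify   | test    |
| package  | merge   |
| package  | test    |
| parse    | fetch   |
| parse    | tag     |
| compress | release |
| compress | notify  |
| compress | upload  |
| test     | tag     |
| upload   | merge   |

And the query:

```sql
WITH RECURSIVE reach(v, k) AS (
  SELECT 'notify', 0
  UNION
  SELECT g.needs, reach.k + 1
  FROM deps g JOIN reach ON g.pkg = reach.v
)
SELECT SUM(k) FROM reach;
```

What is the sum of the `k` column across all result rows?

15

Base: (notify, k=0).
Iteration 1: edges from {notify} -> (merge, k=1), (package, k=1), (parse, k=1), (test, k=1).
Iteration 2: edges from {merge,package,parse,test} -> (fetch, k=2), (merge, k=2), (tag, k=2), (test, k=2). [UNION drops 1 duplicate row(s)]
Iteration 3: edges from {fetch,merge,tag,test} -> (tag, k=3).
Iteration 4: no outgoing edges from {tag}; recursion stops.
SUM(k) = 0 + 1 + 1 + 1 + 1 + 2 + 2 + 2 + 2 + 3 = 15.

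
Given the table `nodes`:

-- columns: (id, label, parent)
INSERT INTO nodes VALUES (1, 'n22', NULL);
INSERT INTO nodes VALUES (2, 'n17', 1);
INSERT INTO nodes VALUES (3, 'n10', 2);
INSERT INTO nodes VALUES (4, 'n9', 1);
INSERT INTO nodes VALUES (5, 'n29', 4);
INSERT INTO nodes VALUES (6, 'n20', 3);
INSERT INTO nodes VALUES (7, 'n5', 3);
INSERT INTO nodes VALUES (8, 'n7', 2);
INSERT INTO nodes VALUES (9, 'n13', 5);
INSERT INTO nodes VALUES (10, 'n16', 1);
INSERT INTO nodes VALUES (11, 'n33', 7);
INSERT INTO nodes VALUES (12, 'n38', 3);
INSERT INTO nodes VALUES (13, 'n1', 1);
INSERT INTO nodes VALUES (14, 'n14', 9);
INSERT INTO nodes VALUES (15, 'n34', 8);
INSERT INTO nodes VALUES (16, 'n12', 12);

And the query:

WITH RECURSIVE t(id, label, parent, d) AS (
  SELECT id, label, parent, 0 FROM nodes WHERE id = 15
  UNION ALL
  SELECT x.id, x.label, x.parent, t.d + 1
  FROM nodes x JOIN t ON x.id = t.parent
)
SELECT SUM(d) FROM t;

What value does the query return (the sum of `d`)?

6

Base: id=15 (n34), parent=8, d 0.
Iteration 1: join on id=8 -> n7 (id 8, parent=2, d 1).
Iteration 2: join on id=2 -> n17 (id 2, parent=1, d 2).
Iteration 3: join on id=1 -> n22 (id 1, parent=NULL, d 3).
Iteration 4: parent is NULL; no match; recursion stops.
SUM(d) = 0 + 1 + 2 + 3 = 6.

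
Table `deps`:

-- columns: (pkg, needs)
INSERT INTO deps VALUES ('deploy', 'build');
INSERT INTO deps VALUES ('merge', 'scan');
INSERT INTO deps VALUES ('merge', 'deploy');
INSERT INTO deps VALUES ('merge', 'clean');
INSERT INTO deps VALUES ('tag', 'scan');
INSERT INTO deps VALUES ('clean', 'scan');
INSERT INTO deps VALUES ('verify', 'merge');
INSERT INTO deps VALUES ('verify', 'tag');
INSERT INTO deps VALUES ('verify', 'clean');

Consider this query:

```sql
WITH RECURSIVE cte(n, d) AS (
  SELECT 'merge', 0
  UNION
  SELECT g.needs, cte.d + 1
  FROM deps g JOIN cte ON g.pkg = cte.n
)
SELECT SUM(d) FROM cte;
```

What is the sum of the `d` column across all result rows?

Base: (merge, d=0).
Iteration 1: edges from {merge} -> (clean, d=1), (deploy, d=1), (scan, d=1).
Iteration 2: edges from {clean,deploy,scan} -> (build, d=2), (scan, d=2).
Iteration 3: no outgoing edges from {build,scan}; recursion stops.
SUM(d) = 0 + 1 + 1 + 1 + 2 + 2 = 7.

7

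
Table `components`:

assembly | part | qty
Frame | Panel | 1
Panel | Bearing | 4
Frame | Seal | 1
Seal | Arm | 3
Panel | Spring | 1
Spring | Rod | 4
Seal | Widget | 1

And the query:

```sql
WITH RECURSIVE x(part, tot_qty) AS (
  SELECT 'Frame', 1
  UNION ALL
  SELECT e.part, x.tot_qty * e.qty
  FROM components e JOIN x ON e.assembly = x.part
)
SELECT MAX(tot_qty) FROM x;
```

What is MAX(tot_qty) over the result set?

4

Base: (Frame, tot_qty=1).
Iteration 1: components of {Frame} -> Panel = 1*1 = 1, Seal = 1*1 = 1.
Iteration 2: components of {Panel,Seal} -> Arm = 1*3 = 3, Bearing = 1*4 = 4, Spring = 1*1 = 1, Widget = 1*1 = 1.
Iteration 3: components of {Arm,Bearing,Spring,Widget} -> Rod = 1*4 = 4.
Iteration 4: no further components; recursion stops.
tot_qty values: 1, 1, 1, 4, 1, 3, 1, 4; the maximum is 4.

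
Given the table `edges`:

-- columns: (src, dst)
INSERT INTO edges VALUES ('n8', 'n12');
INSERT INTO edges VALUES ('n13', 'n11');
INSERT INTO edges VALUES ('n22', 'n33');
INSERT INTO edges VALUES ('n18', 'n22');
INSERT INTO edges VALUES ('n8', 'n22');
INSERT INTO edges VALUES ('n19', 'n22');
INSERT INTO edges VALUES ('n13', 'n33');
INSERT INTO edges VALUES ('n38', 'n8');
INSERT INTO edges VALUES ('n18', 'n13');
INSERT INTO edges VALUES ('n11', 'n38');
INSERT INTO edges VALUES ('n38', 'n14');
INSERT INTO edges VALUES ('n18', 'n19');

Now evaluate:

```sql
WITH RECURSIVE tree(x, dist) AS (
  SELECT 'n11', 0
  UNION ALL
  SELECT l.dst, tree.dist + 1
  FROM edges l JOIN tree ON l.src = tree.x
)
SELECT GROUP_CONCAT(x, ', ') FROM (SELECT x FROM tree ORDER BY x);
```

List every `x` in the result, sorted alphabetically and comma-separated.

Base: (n11, dist=0).
Iteration 1: edges from {n11} -> (n38, dist=1).
Iteration 2: edges from {n38} -> (n14, dist=2), (n8, dist=2).
Iteration 3: edges from {n14,n8} -> (n12, dist=3), (n22, dist=3).
Iteration 4: edges from {n12,n22} -> (n33, dist=4).
Iteration 5: no outgoing edges from {n33}; recursion stops.

n11, n12, n14, n22, n33, n38, n8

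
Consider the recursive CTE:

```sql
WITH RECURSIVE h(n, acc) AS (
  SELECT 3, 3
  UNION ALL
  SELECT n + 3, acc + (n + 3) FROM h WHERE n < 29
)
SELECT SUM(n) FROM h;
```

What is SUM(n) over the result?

165

Base: n=3, acc=3.
Iteration 1: 3 < 29 holds -> n = 3 + 3 = 6, acc = 3 + 6 = 9.
Iteration 2: 6 < 29 holds -> n = 6 + 3 = 9, acc = 9 + 9 = 18.
Iteration 3: 9 < 29 holds -> n = 9 + 3 = 12, acc = 18 + 12 = 30.
Iteration 4: 12 < 29 holds -> n = 12 + 3 = 15, acc = 30 + 15 = 45.
Iteration 5: 15 < 29 holds -> n = 15 + 3 = 18, acc = 45 + 18 = 63.
Iteration 6: 18 < 29 holds -> n = 18 + 3 = 21, acc = 63 + 21 = 84.
Iteration 7: 21 < 29 holds -> n = 21 + 3 = 24, acc = 84 + 24 = 108.
Iteration 8: 24 < 29 holds -> n = 24 + 3 = 27, acc = 108 + 27 = 135.
Iteration 9: 27 < 29 holds -> n = 27 + 3 = 30, acc = 135 + 30 = 165.
Iteration 10: 30 < 29 fails; recursion stops.
SUM(n) = 3 + 6 + 9 + 12 + 15 + 18 + 21 + 24 + 27 + 30 = 165.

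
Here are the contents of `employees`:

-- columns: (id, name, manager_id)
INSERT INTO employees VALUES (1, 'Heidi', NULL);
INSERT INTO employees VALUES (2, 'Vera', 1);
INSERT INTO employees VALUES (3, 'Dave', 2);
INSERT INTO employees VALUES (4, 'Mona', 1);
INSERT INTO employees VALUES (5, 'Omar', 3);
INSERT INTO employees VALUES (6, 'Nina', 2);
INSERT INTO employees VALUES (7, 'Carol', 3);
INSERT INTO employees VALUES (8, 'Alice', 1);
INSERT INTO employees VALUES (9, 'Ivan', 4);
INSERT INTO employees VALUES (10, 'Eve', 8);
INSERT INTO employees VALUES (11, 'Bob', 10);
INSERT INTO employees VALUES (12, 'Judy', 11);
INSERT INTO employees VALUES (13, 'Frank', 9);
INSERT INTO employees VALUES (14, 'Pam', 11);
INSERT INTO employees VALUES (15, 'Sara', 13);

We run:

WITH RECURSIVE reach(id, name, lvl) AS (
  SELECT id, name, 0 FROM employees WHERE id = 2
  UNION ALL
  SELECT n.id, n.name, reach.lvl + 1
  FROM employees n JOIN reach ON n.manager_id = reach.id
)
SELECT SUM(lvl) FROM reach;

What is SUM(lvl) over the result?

Base: id=2 (Vera) at lvl 0.
Iteration 1: rows with manager_id in {2} -> Dave (id 3, lvl 1), Nina (id 6, lvl 1).
Iteration 2: rows with manager_id in {3,6} -> Omar (id 5, lvl 2), Carol (id 7, lvl 2).
Iteration 3: no rows with manager_id in {5,7}; recursion stops.
SUM(lvl) = 0 + 1 + 1 + 2 + 2 = 6.

6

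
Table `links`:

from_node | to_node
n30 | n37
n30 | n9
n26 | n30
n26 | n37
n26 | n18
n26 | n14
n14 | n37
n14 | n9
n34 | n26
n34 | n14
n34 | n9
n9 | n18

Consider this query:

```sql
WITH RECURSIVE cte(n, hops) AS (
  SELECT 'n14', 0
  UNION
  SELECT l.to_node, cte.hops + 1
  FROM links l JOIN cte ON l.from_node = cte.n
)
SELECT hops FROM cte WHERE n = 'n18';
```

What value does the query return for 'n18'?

Base: (n14, hops=0).
Iteration 1: edges from {n14} -> (n37, hops=1), (n9, hops=1).
Iteration 2: edges from {n37,n9} -> (n18, hops=2).
Iteration 3: no outgoing edges from {n18}; recursion stops.

2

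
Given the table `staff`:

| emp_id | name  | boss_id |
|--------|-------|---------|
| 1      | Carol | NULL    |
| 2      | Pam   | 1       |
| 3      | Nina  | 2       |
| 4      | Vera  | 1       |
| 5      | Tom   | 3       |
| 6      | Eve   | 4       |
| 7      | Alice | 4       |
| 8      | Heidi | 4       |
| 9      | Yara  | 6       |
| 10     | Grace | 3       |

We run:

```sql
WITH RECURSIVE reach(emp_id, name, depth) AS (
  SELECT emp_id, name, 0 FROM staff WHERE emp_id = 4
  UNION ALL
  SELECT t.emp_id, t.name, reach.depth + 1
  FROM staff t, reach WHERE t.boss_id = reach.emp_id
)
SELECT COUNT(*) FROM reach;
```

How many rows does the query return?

Base: emp_id=4 (Vera) at depth 0.
Iteration 1: rows with boss_id in {4} -> Eve (id 6, depth 1), Alice (id 7, depth 1), Heidi (id 8, depth 1).
Iteration 2: rows with boss_id in {6,7,8} -> Yara (id 9, depth 2).
Iteration 3: no rows with boss_id in {9}; recursion stops.
Total rows emitted: 5.

5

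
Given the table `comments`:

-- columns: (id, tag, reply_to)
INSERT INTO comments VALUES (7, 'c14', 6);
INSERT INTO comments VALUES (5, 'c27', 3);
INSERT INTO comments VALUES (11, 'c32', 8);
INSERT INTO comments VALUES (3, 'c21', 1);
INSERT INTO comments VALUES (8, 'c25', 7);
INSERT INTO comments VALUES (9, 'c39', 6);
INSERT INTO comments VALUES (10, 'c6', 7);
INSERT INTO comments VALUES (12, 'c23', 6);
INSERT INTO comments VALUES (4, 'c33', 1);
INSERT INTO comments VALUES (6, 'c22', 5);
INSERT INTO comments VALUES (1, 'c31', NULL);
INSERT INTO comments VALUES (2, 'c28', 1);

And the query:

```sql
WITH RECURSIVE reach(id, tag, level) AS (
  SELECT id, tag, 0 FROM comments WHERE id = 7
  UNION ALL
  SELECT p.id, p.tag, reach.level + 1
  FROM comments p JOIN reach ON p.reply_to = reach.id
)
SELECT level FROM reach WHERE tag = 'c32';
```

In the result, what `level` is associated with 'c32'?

Base: id=7 (c14) at level 0.
Iteration 1: rows with reply_to in {7} -> c25 (id 8, level 1), c6 (id 10, level 1).
Iteration 2: rows with reply_to in {8,10} -> c32 (id 11, level 2).
Iteration 3: no rows with reply_to in {11}; recursion stops.

2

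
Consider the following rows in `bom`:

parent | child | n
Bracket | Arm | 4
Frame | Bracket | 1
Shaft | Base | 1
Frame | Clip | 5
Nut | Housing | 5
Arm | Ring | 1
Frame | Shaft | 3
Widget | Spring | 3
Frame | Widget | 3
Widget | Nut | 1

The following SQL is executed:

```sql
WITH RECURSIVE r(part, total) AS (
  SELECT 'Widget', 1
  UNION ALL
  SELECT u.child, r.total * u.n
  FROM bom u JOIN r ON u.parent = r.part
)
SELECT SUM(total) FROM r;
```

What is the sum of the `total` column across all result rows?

Base: (Widget, total=1).
Iteration 1: components of {Widget} -> Nut = 1*1 = 1, Spring = 1*3 = 3.
Iteration 2: components of {Nut,Spring} -> Housing = 1*5 = 5.
Iteration 3: no further components; recursion stops.
SUM(total) = 1 + 1 + 3 + 5 = 10.

10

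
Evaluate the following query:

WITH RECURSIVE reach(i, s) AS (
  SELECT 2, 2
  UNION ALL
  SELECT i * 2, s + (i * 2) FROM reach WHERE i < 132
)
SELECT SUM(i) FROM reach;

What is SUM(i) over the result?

510

Base: i=2, s=2.
Iteration 1: 2 < 132 holds -> i = 2 * 2 = 4, s = 2 + 4 = 6.
Iteration 2: 4 < 132 holds -> i = 4 * 2 = 8, s = 6 + 8 = 14.
Iteration 3: 8 < 132 holds -> i = 8 * 2 = 16, s = 14 + 16 = 30.
Iteration 4: 16 < 132 holds -> i = 16 * 2 = 32, s = 30 + 32 = 62.
Iteration 5: 32 < 132 holds -> i = 32 * 2 = 64, s = 62 + 64 = 126.
Iteration 6: 64 < 132 holds -> i = 64 * 2 = 128, s = 126 + 128 = 254.
Iteration 7: 128 < 132 holds -> i = 128 * 2 = 256, s = 254 + 256 = 510.
Iteration 8: 256 < 132 fails; recursion stops.
SUM(i) = 2 + 4 + 8 + 16 + 32 + 64 + 128 + 256 = 510.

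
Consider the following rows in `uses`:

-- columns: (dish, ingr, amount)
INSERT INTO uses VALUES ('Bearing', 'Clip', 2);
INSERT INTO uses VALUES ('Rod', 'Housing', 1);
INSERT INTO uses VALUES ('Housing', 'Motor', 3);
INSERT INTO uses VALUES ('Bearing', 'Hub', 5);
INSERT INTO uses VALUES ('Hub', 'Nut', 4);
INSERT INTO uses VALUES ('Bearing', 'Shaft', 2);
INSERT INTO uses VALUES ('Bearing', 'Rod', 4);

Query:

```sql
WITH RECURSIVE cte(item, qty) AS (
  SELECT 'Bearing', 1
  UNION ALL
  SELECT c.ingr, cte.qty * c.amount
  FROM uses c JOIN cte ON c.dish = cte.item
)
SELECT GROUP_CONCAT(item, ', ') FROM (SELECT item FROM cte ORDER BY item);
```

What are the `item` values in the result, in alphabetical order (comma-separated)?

Base: (Bearing, qty=1).
Iteration 1: components of {Bearing} -> Clip = 1*2 = 2, Hub = 1*5 = 5, Rod = 1*4 = 4, Shaft = 1*2 = 2.
Iteration 2: components of {Clip,Hub,Rod,Shaft} -> Housing = 4*1 = 4, Nut = 5*4 = 20.
Iteration 3: components of {Housing,Nut} -> Motor = 4*3 = 12.
Iteration 4: no further components; recursion stops.

Bearing, Clip, Housing, Hub, Motor, Nut, Rod, Shaft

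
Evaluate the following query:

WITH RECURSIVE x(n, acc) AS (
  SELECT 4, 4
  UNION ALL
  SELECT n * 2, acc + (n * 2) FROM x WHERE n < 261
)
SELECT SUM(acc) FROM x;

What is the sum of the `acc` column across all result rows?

2008

Base: n=4, acc=4.
Iteration 1: 4 < 261 holds -> n = 4 * 2 = 8, acc = 4 + 8 = 12.
Iteration 2: 8 < 261 holds -> n = 8 * 2 = 16, acc = 12 + 16 = 28.
Iteration 3: 16 < 261 holds -> n = 16 * 2 = 32, acc = 28 + 32 = 60.
Iteration 4: 32 < 261 holds -> n = 32 * 2 = 64, acc = 60 + 64 = 124.
Iteration 5: 64 < 261 holds -> n = 64 * 2 = 128, acc = 124 + 128 = 252.
Iteration 6: 128 < 261 holds -> n = 128 * 2 = 256, acc = 252 + 256 = 508.
Iteration 7: 256 < 261 holds -> n = 256 * 2 = 512, acc = 508 + 512 = 1020.
Iteration 8: 512 < 261 fails; recursion stops.
SUM(acc) = 4 + 12 + 28 + 60 + 124 + 252 + 508 + 1020 = 2008.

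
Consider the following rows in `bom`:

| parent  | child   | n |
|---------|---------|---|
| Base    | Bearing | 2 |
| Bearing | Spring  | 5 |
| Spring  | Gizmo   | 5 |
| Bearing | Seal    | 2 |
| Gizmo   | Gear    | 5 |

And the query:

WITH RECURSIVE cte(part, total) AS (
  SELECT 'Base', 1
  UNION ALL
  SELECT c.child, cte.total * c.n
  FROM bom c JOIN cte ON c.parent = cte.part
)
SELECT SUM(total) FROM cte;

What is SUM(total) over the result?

Base: (Base, total=1).
Iteration 1: components of {Base} -> Bearing = 1*2 = 2.
Iteration 2: components of {Bearing} -> Seal = 2*2 = 4, Spring = 2*5 = 10.
Iteration 3: components of {Seal,Spring} -> Gizmo = 10*5 = 50.
Iteration 4: components of {Gizmo} -> Gear = 50*5 = 250.
Iteration 5: no further components; recursion stops.
SUM(total) = 1 + 2 + 10 + 4 + 50 + 250 = 317.

317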